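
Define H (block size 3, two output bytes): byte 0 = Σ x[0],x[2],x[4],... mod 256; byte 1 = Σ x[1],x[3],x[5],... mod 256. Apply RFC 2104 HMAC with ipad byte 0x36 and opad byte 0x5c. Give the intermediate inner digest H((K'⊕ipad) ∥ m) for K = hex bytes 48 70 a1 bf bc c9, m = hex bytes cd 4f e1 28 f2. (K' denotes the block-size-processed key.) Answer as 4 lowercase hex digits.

406e

Key hex bytes 48 70 a1 bf bc c9 is 6 bytes > B = 3, so hash it first: H(key) = a5 f8, then zero-pad to 3 bytes: K' = a5 f8 00.
K' ⊕ ipad = 93 ce 36.
Inner input = 93 ce 36 ∥ cd 4f e1 28 f2.
Inner hash: even-index sum = 320 mod 256 = 64; odd-index sum = 878 mod 256 = 110 → 40 6e.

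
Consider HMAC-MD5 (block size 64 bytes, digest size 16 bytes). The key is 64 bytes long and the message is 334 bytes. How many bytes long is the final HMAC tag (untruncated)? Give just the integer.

The tag is one MD5 digest: 16 bytes.

16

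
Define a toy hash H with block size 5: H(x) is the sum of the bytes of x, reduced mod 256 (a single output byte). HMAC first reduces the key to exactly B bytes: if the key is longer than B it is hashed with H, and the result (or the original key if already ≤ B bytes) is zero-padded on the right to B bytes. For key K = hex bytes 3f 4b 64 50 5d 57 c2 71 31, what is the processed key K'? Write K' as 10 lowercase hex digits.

|K| = 9 > B = 5, so first hash the key.
H(K): sum = 63+75+100+80+93+87+194+113+49 = 854; mod 256 = 86 → 56.
Zero-pad H(K) = 56 to 5 bytes: K' = 56 00 00 00 00.

5600000000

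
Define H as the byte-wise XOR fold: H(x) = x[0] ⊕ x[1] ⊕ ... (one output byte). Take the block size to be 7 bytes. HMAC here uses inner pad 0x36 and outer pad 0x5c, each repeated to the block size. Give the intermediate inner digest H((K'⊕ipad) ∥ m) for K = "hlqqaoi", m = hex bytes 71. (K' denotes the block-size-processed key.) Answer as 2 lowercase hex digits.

24

Key "hlqqaoi" = 68 6c 71 71 61 6f 69 is exactly B = 7 bytes: K' = 68 6c 71 71 61 6f 69.
K' ⊕ ipad = 5e 5a 47 47 57 59 5f.
Inner input = 5e 5a 47 47 57 59 5f ∥ 71.
Inner hash: XOR 5e⊕5a⊕47⊕47⊕57⊕59⊕5f⊕71 = 24.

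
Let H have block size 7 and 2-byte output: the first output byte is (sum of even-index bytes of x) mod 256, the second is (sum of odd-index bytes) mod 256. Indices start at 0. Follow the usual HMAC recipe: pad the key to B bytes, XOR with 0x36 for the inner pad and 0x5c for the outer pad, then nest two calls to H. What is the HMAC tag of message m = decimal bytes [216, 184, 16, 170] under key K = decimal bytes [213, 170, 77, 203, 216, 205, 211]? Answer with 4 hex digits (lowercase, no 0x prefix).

29b1

Key decimal bytes [213, 170, 77, 203, 216, 205, 211] = d5 aa 4d cb d8 cd d3 is exactly B = 7 bytes: K' = d5 aa 4d cb d8 cd d3.
K' ⊕ ipad = e3 9c 7b fd ee fb e5.  K' ⊕ opad = 89 f6 11 97 84 91 8f.
Inner input = (K'⊕ipad) ∥ m = e3 9c 7b fd ee fb e5 ∥ d8 b8 10 aa.
Inner hash: even-index sum = 1171 mod 256 = 147; odd-index sum = 892 mod 256 = 124 → 93 7c.
Outer input = (K'⊕opad) ∥ inner = 89 f6 11 97 84 91 8f ∥ 93 7c.
Outer hash (tag): even-index sum = 553 mod 256 = 41; odd-index sum = 689 mod 256 = 177 → 29 b1.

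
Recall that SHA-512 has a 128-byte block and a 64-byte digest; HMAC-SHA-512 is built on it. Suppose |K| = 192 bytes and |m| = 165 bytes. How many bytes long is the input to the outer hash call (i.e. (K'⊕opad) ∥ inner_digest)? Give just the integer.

192

Key is 192 > 128 bytes, so it is hashed to 64 bytes then zero-padded to 128: |K'| = 128.
Outer input = (K'⊕opad) ∥ H(inner) → 128 + 64 = 192 bytes.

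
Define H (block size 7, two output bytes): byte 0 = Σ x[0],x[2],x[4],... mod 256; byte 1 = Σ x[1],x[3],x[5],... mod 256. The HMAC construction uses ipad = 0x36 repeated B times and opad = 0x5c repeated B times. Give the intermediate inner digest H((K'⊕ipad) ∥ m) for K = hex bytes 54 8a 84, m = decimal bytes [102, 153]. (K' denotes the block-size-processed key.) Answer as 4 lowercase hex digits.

198e

Key hex bytes 54 8a 84 is 3 bytes ≤ B = 7; zero-pad to 7 bytes: K' = 54 8a 84 00 00 00 00.
K' ⊕ ipad = 62 bc b2 36 36 36 36.
Inner input = 62 bc b2 36 36 36 36 ∥ 66 99.
Inner hash: even-index sum = 537 mod 256 = 25; odd-index sum = 398 mod 256 = 142 → 19 8e.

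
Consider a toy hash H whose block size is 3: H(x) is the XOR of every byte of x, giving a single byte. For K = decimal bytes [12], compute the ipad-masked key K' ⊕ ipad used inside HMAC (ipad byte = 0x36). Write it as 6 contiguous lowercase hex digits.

3a3636

Key decimal bytes [12] = 0c is 1 byte ≤ B = 3; zero-pad to 3 bytes: K' = 0c 00 00.
XOR each byte with 0x36: 0c⊕36=3a, 00⊕36=36, 00⊕36=36.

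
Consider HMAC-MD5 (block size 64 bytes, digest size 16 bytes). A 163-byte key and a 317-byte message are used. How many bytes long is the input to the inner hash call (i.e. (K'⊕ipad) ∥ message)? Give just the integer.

381

Key is 163 > 64 bytes, so it is hashed to 16 bytes then zero-padded to 64: |K'| = 64.
Inner input = (K'⊕ipad) ∥ m → 64 + 317 = 381 bytes.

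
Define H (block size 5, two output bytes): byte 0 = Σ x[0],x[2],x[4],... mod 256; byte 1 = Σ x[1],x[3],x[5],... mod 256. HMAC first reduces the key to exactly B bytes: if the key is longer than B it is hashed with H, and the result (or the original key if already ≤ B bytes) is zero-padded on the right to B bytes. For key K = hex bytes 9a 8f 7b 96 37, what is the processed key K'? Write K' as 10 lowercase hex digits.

9a8f7b9637

Key hex bytes 9a 8f 7b 96 37 is exactly B = 5 bytes: K' = 9a 8f 7b 96 37.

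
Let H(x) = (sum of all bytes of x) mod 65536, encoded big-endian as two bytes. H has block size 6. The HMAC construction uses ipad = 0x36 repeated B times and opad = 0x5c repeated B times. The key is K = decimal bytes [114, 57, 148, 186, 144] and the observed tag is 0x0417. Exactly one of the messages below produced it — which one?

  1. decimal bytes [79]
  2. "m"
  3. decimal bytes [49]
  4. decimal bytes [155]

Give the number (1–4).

Key decimal bytes [114, 57, 148, 186, 144] = 72 39 94 ba 90 is 5 bytes ≤ B = 6; zero-pad to 6 bytes: K' = 72 39 94 ba 90 00.
K' ⊕ ipad = 44 0f a2 8c a6 36; K' ⊕ opad = 2e 65 c8 e6 cc 5c.
m1: inner = H(44 0f a2 8c a6 36 4f) = 02 ac; tag = H(2e 65 c8 e6 cc 5c 02 ac) = 0417 ← matches
m2: inner = H(44 0f a2 8c a6 36 6d) = 02 ca; tag = H(2e 65 c8 e6 cc 5c 02 ca) = 0435
m3: inner = H(44 0f a2 8c a6 36 31) = 02 8e; tag = H(2e 65 c8 e6 cc 5c 02 8e) = 03f9
m4: inner = H(44 0f a2 8c a6 36 9b) = 02 f8; tag = H(2e 65 c8 e6 cc 5c 02 f8) = 0463

1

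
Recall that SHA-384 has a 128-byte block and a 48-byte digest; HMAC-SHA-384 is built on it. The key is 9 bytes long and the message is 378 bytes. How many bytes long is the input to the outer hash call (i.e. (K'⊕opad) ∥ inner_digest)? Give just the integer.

Key is 9 ≤ 128 bytes, zero-padded: |K'| = 128.
Outer input = (K'⊕opad) ∥ H(inner) → 128 + 48 = 176 bytes.

176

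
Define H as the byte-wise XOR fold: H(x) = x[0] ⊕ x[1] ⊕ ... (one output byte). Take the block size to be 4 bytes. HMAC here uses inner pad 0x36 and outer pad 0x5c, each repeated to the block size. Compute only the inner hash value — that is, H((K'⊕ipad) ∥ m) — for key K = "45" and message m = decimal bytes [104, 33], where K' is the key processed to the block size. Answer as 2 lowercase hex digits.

Key "45" = 34 35 is 2 bytes ≤ B = 4; zero-pad to 4 bytes: K' = 34 35 00 00.
K' ⊕ ipad = 02 03 36 36.
Inner input = 02 03 36 36 ∥ 68 21.
Inner hash: XOR 02⊕03⊕36⊕36⊕68⊕21 = 48.

48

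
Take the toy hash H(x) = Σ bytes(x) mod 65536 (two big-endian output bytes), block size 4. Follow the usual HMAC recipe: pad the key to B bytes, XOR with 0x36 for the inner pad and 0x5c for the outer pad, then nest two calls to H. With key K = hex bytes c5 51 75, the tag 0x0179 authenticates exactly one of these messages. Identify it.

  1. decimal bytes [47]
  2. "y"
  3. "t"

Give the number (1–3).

Key hex bytes c5 51 75 is 3 bytes ≤ B = 4; zero-pad to 4 bytes: K' = c5 51 75 00.
K' ⊕ ipad = f3 67 43 36; K' ⊕ opad = 99 0d 29 5c.
m1: inner = H(f3 67 43 36 2f) = 02 02; tag = H(99 0d 29 5c 02 02) = 012f
m2: inner = H(f3 67 43 36 79) = 02 4c; tag = H(99 0d 29 5c 02 4c) = 0179 ← matches
m3: inner = H(f3 67 43 36 74) = 02 47; tag = H(99 0d 29 5c 02 47) = 0174

2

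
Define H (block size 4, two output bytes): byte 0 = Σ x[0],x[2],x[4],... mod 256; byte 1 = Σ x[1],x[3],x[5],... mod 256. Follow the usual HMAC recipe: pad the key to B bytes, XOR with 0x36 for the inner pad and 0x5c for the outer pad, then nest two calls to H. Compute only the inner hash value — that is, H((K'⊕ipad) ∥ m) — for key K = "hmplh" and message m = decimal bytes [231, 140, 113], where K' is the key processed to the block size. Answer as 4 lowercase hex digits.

04b1

Key "hmplh" = 68 6d 70 6c 68 is 5 bytes > B = 4, so hash it first: H(key) = 40 d9, then zero-pad to 4 bytes: K' = 40 d9 00 00.
K' ⊕ ipad = 76 ef 36 36.
Inner input = 76 ef 36 36 ∥ e7 8c 71.
Inner hash: even-index sum = 516 mod 256 = 4; odd-index sum = 433 mod 256 = 177 → 04 b1.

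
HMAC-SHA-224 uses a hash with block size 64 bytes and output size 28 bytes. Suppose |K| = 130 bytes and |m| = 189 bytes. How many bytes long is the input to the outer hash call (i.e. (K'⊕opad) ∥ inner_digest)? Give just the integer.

92

Key is 130 > 64 bytes, so it is hashed to 28 bytes then zero-padded to 64: |K'| = 64.
Outer input = (K'⊕opad) ∥ H(inner) → 64 + 28 = 92 bytes.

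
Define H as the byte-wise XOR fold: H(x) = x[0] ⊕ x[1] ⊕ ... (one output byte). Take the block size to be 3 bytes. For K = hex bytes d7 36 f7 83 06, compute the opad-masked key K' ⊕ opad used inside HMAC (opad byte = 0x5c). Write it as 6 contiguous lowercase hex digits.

cf5c5c

Key hex bytes d7 36 f7 83 06 is 5 bytes > B = 3, so hash it first: H(key) = 93, then zero-pad to 3 bytes: K' = 93 00 00.
XOR each byte with 0x5c: 93⊕5c=cf, 00⊕5c=5c, 00⊕5c=5c.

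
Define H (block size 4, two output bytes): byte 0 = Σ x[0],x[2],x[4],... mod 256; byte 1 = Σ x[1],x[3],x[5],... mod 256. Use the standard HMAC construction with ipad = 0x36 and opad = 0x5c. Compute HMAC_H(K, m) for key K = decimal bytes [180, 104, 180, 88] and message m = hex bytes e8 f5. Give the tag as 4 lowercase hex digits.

Key decimal bytes [180, 104, 180, 88] = b4 68 b4 58 is exactly B = 4 bytes: K' = b4 68 b4 58.
K' ⊕ ipad = 82 5e 82 6e.  K' ⊕ opad = e8 34 e8 04.
Inner input = (K'⊕ipad) ∥ m = 82 5e 82 6e ∥ e8 f5.
Inner hash: even-index sum = 492 mod 256 = 236; odd-index sum = 449 mod 256 = 193 → ec c1.
Outer input = (K'⊕opad) ∥ inner = e8 34 e8 04 ∥ ec c1.
Outer hash (tag): even-index sum = 700 mod 256 = 188; odd-index sum = 249 mod 256 = 249 → bc f9.

bcf9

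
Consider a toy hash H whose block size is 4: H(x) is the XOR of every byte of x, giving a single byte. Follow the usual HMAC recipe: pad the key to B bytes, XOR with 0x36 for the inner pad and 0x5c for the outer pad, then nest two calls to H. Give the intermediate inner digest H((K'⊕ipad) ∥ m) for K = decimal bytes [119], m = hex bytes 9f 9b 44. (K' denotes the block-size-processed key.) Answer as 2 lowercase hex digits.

37

Key decimal bytes [119] = 77 is 1 byte ≤ B = 4; zero-pad to 4 bytes: K' = 77 00 00 00.
K' ⊕ ipad = 41 36 36 36.
Inner input = 41 36 36 36 ∥ 9f 9b 44.
Inner hash: XOR 41⊕36⊕36⊕36⊕9f⊕9b⊕44 = 37.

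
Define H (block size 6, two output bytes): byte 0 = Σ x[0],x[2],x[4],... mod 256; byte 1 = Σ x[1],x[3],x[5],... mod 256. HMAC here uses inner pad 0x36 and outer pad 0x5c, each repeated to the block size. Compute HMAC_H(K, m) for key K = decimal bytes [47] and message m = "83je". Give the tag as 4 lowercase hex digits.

524e

Key decimal bytes [47] = 2f is 1 byte ≤ B = 6; zero-pad to 6 bytes: K' = 2f 00 00 00 00 00.
K' ⊕ ipad = 19 36 36 36 36 36.  K' ⊕ opad = 73 5c 5c 5c 5c 5c.
Inner input = (K'⊕ipad) ∥ m = 19 36 36 36 36 36 ∥ 38 33 6a 65.
Inner hash: even-index sum = 295 mod 256 = 39; odd-index sum = 314 mod 256 = 58 → 27 3a.
Outer input = (K'⊕opad) ∥ inner = 73 5c 5c 5c 5c 5c ∥ 27 3a.
Outer hash (tag): even-index sum = 338 mod 256 = 82; odd-index sum = 334 mod 256 = 78 → 52 4e.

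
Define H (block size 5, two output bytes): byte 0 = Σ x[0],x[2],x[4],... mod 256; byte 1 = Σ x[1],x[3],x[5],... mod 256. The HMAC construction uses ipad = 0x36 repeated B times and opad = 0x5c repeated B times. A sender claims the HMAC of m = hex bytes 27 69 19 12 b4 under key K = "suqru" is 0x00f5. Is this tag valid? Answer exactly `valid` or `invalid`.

Key "suqru" = 73 75 71 72 75 is exactly B = 5 bytes: K' = 73 75 71 72 75.
K' ⊕ ipad = 45 43 47 44 43; K' ⊕ opad = 2f 29 2d 2e 29.
Inner hash: even-index sum = 330 mod 256 = 74; odd-index sum = 379 mod 256 = 123 → 4a 7b.
Outer hash (recomputed tag): even-index sum = 256 mod 256 = 0; odd-index sum = 161 mod 256 = 161 → 00 a1.
Recomputed tag = 00a1; claimed = 00f5 → mismatch.

invalid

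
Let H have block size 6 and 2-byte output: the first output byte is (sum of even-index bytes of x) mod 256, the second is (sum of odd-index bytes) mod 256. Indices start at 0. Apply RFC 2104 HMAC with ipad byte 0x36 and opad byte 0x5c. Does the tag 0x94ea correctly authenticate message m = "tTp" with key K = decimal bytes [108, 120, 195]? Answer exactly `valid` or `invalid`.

valid

Key decimal bytes [108, 120, 195] = 6c 78 c3 is 3 bytes ≤ B = 6; zero-pad to 6 bytes: K' = 6c 78 c3 00 00 00.
K' ⊕ ipad = 5a 4e f5 36 36 36; K' ⊕ opad = 30 24 9f 5c 5c 5c.
Inner hash: even-index sum = 617 mod 256 = 105; odd-index sum = 270 mod 256 = 14 → 69 0e.
Outer hash (recomputed tag): even-index sum = 404 mod 256 = 148; odd-index sum = 234 mod 256 = 234 → 94 ea.
Recomputed tag = 94ea; claimed = 94ea → match.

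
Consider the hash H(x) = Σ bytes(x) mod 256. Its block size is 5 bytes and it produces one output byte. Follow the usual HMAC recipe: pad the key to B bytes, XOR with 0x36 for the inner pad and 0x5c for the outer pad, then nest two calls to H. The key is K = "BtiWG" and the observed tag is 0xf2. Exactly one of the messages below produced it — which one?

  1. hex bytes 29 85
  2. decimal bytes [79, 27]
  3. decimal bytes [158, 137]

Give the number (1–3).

2

Key "BtiWG" = 42 74 69 57 47 is exactly B = 5 bytes: K' = 42 74 69 57 47.
K' ⊕ ipad = 74 42 5f 61 71; K' ⊕ opad = 1e 28 35 0b 1b.
m1: inner = H(74 42 5f 61 71 29 85) = 95; tag = H(1e 28 35 0b 1b 95) = 36
m2: inner = H(74 42 5f 61 71 4f 1b) = 51; tag = H(1e 28 35 0b 1b 51) = f2 ← matches
m3: inner = H(74 42 5f 61 71 9e 89) = 0e; tag = H(1e 28 35 0b 1b 0e) = af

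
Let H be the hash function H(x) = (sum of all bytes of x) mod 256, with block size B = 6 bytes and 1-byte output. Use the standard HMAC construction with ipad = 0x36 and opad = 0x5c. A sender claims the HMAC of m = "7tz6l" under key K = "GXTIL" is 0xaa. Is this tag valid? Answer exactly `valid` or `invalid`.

Key "GXTIL" = 47 58 54 49 4c is 5 bytes ≤ B = 6; zero-pad to 6 bytes: K' = 47 58 54 49 4c 00.
K' ⊕ ipad = 71 6e 62 7f 7a 36; K' ⊕ opad = 1b 04 08 15 10 5c.
Inner hash: sum = 113+110+98+127+122+54+55+116+122+54+108 = 1079; mod 256 = 55 → 37.
Outer hash (recomputed tag): sum = 27+4+8+21+16+92+55 = 223 → df.
Recomputed tag = df; claimed = aa → mismatch.

invalid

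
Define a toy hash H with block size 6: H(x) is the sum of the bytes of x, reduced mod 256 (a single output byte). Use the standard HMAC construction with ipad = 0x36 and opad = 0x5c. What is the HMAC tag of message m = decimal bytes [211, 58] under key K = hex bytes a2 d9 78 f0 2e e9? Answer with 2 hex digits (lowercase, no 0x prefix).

15

Key hex bytes a2 d9 78 f0 2e e9 is exactly B = 6 bytes: K' = a2 d9 78 f0 2e e9.
K' ⊕ ipad = 94 ef 4e c6 18 df.  K' ⊕ opad = fe 85 24 ac 72 b5.
Inner input = (K'⊕ipad) ∥ m = 94 ef 4e c6 18 df ∥ d3 3a.
Inner hash: sum = 148+239+78+198+24+223+211+58 = 1179; mod 256 = 155 → 9b.
Outer input = (K'⊕opad) ∥ inner = fe 85 24 ac 72 b5 ∥ 9b.
Outer hash (tag): sum = 254+133+36+172+114+181+155 = 1045; mod 256 = 21 → 15.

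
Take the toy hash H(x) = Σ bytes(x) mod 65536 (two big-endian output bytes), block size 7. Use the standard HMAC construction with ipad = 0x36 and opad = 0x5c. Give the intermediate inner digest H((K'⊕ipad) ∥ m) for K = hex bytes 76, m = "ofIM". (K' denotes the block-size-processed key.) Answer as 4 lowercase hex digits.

Key hex bytes 76 is 1 byte ≤ B = 7; zero-pad to 7 bytes: K' = 76 00 00 00 00 00 00.
K' ⊕ ipad = 40 36 36 36 36 36 36.
Inner input = 40 36 36 36 36 36 36 ∥ 6f 66 49 4d.
Inner hash: sum = 64+54+54+54+54+54+54+111+102+73+77 = 751 → 02 ef.

02ef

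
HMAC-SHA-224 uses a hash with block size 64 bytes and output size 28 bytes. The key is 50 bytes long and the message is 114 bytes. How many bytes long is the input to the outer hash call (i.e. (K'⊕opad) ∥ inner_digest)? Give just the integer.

Key is 50 ≤ 64 bytes, zero-padded: |K'| = 64.
Outer input = (K'⊕opad) ∥ H(inner) → 64 + 28 = 92 bytes.

92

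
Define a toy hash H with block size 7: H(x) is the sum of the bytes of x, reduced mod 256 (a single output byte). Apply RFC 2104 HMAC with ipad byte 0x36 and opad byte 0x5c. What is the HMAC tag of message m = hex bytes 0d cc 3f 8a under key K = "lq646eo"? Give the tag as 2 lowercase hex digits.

Key "lq646eo" = 6c 71 36 34 36 65 6f is exactly B = 7 bytes: K' = 6c 71 36 34 36 65 6f.
K' ⊕ ipad = 5a 47 00 02 00 53 59.  K' ⊕ opad = 30 2d 6a 68 6a 39 33.
Inner input = (K'⊕ipad) ∥ m = 5a 47 00 02 00 53 59 ∥ 0d cc 3f 8a.
Inner hash: sum = 90+71+0+2+0+83+89+13+204+63+138 = 753; mod 256 = 241 → f1.
Outer input = (K'⊕opad) ∥ inner = 30 2d 6a 68 6a 39 33 ∥ f1.
Outer hash (tag): sum = 48+45+106+104+106+57+51+241 = 758; mod 256 = 246 → f6.

f6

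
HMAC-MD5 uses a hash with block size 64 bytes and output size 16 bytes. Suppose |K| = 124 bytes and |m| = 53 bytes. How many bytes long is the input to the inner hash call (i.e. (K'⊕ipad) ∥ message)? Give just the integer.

117

Key is 124 > 64 bytes, so it is hashed to 16 bytes then zero-padded to 64: |K'| = 64.
Inner input = (K'⊕ipad) ∥ m → 64 + 53 = 117 bytes.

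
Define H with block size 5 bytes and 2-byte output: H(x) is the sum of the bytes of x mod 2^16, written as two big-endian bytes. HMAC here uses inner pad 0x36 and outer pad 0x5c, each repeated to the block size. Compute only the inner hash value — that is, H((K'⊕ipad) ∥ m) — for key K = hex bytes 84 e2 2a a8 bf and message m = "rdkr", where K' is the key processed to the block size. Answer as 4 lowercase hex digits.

047c

Key hex bytes 84 e2 2a a8 bf is exactly B = 5 bytes: K' = 84 e2 2a a8 bf.
K' ⊕ ipad = b2 d4 1c 9e 89.
Inner input = b2 d4 1c 9e 89 ∥ 72 64 6b 72.
Inner hash: sum = 178+212+28+158+137+114+100+107+114 = 1148 → 04 7c.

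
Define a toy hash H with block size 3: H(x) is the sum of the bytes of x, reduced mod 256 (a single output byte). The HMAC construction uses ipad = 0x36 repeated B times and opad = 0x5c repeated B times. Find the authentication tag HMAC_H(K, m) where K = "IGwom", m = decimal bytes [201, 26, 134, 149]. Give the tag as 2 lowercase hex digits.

Key "IGwom" = 49 47 77 6f 6d is 5 bytes > B = 3, so hash it first: H(key) = e3, then zero-pad to 3 bytes: K' = e3 00 00.
K' ⊕ ipad = d5 36 36.  K' ⊕ opad = bf 5c 5c.
Inner input = (K'⊕ipad) ∥ m = d5 36 36 ∥ c9 1a 86 95.
Inner hash: sum = 213+54+54+201+26+134+149 = 831; mod 256 = 63 → 3f.
Outer input = (K'⊕opad) ∥ inner = bf 5c 5c ∥ 3f.
Outer hash (tag): sum = 191+92+92+63 = 438; mod 256 = 182 → b6.

b6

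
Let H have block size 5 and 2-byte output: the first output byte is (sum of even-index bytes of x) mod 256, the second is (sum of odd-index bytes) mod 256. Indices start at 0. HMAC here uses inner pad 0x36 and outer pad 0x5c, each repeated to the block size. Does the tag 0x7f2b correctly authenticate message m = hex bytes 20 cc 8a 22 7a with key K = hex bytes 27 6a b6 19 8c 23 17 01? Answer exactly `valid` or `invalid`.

invalid

Key hex bytes 27 6a b6 19 8c 23 17 01 is 8 bytes > B = 5, so hash it first: H(key) = 80 a7, then zero-pad to 5 bytes: K' = 80 a7 00 00 00.
K' ⊕ ipad = b6 91 36 36 36; K' ⊕ opad = dc fb 5c 5c 5c.
Inner hash: even-index sum = 528 mod 256 = 16; odd-index sum = 491 mod 256 = 235 → 10 eb.
Outer hash (recomputed tag): even-index sum = 639 mod 256 = 127; odd-index sum = 359 mod 256 = 103 → 7f 67.
Recomputed tag = 7f67; claimed = 7f2b → mismatch.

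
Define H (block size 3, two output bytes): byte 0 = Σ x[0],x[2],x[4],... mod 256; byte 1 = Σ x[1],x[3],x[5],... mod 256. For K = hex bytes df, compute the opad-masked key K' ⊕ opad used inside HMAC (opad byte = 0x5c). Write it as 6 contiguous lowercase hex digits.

Key hex bytes df is 1 byte ≤ B = 3; zero-pad to 3 bytes: K' = df 00 00.
XOR each byte with 0x5c: df⊕5c=83, 00⊕5c=5c, 00⊕5c=5c.

835c5c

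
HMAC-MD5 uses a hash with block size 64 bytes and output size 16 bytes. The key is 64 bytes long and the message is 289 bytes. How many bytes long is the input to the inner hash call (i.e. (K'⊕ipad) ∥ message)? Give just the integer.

353

Key is 64 ≤ 64 bytes, zero-padded: |K'| = 64.
Inner input = (K'⊕ipad) ∥ m → 64 + 289 = 353 bytes.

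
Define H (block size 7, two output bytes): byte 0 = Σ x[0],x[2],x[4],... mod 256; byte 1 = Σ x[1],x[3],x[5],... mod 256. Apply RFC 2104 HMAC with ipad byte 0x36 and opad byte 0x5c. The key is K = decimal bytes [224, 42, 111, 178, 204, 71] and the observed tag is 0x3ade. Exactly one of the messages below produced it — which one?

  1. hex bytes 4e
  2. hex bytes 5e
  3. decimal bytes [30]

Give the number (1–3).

Key decimal bytes [224, 42, 111, 178, 204, 71] = e0 2a 6f b2 cc 47 is 6 bytes ≤ B = 7; zero-pad to 7 bytes: K' = e0 2a 6f b2 cc 47 00.
K' ⊕ ipad = d6 1c 59 84 fa 71 36; K' ⊕ opad = bc 76 33 ee 90 1b 5c.
m1: inner = H(d6 1c 59 84 fa 71 36 4e) = 5f 5f; tag = H(bc 76 33 ee 90 1b 5c 5f 5f) = 3ade ← matches
m2: inner = H(d6 1c 59 84 fa 71 36 5e) = 5f 6f; tag = H(bc 76 33 ee 90 1b 5c 5f 6f) = 4ade
m3: inner = H(d6 1c 59 84 fa 71 36 1e) = 5f 2f; tag = H(bc 76 33 ee 90 1b 5c 5f 2f) = 0ade

1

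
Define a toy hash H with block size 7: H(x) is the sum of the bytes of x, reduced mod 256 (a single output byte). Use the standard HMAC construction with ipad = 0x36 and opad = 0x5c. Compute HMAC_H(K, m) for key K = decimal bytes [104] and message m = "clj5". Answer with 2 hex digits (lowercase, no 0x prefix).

6c

Key decimal bytes [104] = 68 is 1 byte ≤ B = 7; zero-pad to 7 bytes: K' = 68 00 00 00 00 00 00.
K' ⊕ ipad = 5e 36 36 36 36 36 36.  K' ⊕ opad = 34 5c 5c 5c 5c 5c 5c.
Inner input = (K'⊕ipad) ∥ m = 5e 36 36 36 36 36 36 ∥ 63 6c 6a 35.
Inner hash: sum = 94+54+54+54+54+54+54+99+108+106+53 = 784; mod 256 = 16 → 10.
Outer input = (K'⊕opad) ∥ inner = 34 5c 5c 5c 5c 5c 5c ∥ 10.
Outer hash (tag): sum = 52+92+92+92+92+92+92+16 = 620; mod 256 = 108 → 6c.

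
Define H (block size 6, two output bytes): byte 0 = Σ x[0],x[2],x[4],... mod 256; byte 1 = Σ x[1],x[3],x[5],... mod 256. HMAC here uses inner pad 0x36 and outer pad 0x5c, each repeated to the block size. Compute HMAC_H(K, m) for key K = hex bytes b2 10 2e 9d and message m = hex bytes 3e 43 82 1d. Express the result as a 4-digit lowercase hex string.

4ed0

Key hex bytes b2 10 2e 9d is 4 bytes ≤ B = 6; zero-pad to 6 bytes: K' = b2 10 2e 9d 00 00.
K' ⊕ ipad = 84 26 18 ab 36 36.  K' ⊕ opad = ee 4c 72 c1 5c 5c.
Inner input = (K'⊕ipad) ∥ m = 84 26 18 ab 36 36 ∥ 3e 43 82 1d.
Inner hash: even-index sum = 402 mod 256 = 146; odd-index sum = 359 mod 256 = 103 → 92 67.
Outer input = (K'⊕opad) ∥ inner = ee 4c 72 c1 5c 5c ∥ 92 67.
Outer hash (tag): even-index sum = 590 mod 256 = 78; odd-index sum = 464 mod 256 = 208 → 4e d0.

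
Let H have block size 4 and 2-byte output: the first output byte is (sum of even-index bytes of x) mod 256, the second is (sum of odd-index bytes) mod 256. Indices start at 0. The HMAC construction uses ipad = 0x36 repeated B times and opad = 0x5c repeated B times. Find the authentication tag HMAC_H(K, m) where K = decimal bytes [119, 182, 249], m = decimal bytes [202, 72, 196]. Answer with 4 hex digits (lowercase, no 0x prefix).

6e44

Key decimal bytes [119, 182, 249] = 77 b6 f9 is 3 bytes ≤ B = 4; zero-pad to 4 bytes: K' = 77 b6 f9 00.
K' ⊕ ipad = 41 80 cf 36.  K' ⊕ opad = 2b ea a5 5c.
Inner input = (K'⊕ipad) ∥ m = 41 80 cf 36 ∥ ca 48 c4.
Inner hash: even-index sum = 670 mod 256 = 158; odd-index sum = 254 mod 256 = 254 → 9e fe.
Outer input = (K'⊕opad) ∥ inner = 2b ea a5 5c ∥ 9e fe.
Outer hash (tag): even-index sum = 366 mod 256 = 110; odd-index sum = 580 mod 256 = 68 → 6e 44.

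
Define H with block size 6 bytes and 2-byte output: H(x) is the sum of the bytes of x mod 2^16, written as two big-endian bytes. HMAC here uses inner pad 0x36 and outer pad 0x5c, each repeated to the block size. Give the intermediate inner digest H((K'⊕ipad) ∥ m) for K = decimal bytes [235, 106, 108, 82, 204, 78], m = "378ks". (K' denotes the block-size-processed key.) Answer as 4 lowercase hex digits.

Key decimal bytes [235, 106, 108, 82, 204, 78] = eb 6a 6c 52 cc 4e is exactly B = 6 bytes: K' = eb 6a 6c 52 cc 4e.
K' ⊕ ipad = dd 5c 5a 64 fa 78.
Inner input = dd 5c 5a 64 fa 78 ∥ 33 37 38 6b 73.
Inner hash: sum = 221+92+90+100+250+120+51+55+56+107+115 = 1257 → 04 e9.

04e9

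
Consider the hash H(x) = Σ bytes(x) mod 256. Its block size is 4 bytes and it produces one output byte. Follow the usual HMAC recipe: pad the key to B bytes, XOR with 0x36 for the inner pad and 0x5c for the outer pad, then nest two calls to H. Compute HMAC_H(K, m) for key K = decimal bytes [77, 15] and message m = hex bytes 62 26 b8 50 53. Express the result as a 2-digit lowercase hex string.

Key decimal bytes [77, 15] = 4d 0f is 2 bytes ≤ B = 4; zero-pad to 4 bytes: K' = 4d 0f 00 00.
K' ⊕ ipad = 7b 39 36 36.  K' ⊕ opad = 11 53 5c 5c.
Inner input = (K'⊕ipad) ∥ m = 7b 39 36 36 ∥ 62 26 b8 50 53.
Inner hash: sum = 123+57+54+54+98+38+184+80+83 = 771; mod 256 = 3 → 03.
Outer input = (K'⊕opad) ∥ inner = 11 53 5c 5c ∥ 03.
Outer hash (tag): sum = 17+83+92+92+3 = 287; mod 256 = 31 → 1f.

1f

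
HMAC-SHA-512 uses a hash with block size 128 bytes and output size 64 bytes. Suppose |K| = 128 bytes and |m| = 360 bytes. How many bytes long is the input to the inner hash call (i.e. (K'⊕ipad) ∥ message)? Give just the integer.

488

Key is 128 ≤ 128 bytes, zero-padded: |K'| = 128.
Inner input = (K'⊕ipad) ∥ m → 128 + 360 = 488 bytes.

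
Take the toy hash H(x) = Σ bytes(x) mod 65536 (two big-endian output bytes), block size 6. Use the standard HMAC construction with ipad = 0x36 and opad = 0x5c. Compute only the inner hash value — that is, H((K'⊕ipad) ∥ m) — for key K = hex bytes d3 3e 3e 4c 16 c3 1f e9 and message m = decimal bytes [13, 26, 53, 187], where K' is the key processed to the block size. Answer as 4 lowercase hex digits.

Key hex bytes d3 3e 3e 4c 16 c3 1f e9 is 8 bytes > B = 6, so hash it first: H(key) = 03 7c, then zero-pad to 6 bytes: K' = 03 7c 00 00 00 00.
K' ⊕ ipad = 35 4a 36 36 36 36.
Inner input = 35 4a 36 36 36 36 ∥ 0d 1a 35 bb.
Inner hash: sum = 53+74+54+54+54+54+13+26+53+187 = 622 → 02 6e.

026e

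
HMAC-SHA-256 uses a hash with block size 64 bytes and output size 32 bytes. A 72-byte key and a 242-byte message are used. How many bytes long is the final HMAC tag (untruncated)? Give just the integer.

32

The tag is one SHA-256 digest: 32 bytes.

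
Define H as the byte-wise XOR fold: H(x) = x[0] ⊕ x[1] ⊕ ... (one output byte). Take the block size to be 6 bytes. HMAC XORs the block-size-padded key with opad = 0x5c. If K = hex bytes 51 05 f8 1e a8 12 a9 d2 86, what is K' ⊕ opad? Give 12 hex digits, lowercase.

Key hex bytes 51 05 f8 1e a8 12 a9 d2 86 is 9 bytes > B = 6, so hash it first: H(key) = f5, then zero-pad to 6 bytes: K' = f5 00 00 00 00 00.
XOR each byte with 0x5c: f5⊕5c=a9, 00⊕5c=5c, 00⊕5c=5c, 00⊕5c=5c, 00⊕5c=5c, 00⊕5c=5c.

a95c5c5c5c5c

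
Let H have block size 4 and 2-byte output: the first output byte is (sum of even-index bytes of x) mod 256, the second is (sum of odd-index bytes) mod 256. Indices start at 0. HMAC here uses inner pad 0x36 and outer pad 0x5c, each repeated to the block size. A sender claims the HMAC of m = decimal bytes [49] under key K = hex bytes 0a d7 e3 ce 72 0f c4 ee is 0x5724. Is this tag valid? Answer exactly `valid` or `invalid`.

Key hex bytes 0a d7 e3 ce 72 0f c4 ee is 8 bytes > B = 4, so hash it first: H(key) = 23 a2, then zero-pad to 4 bytes: K' = 23 a2 00 00.
K' ⊕ ipad = 15 94 36 36; K' ⊕ opad = 7f fe 5c 5c.
Inner hash: even-index sum = 124 mod 256 = 124; odd-index sum = 202 mod 256 = 202 → 7c ca.
Outer hash (recomputed tag): even-index sum = 343 mod 256 = 87; odd-index sum = 548 mod 256 = 36 → 57 24.
Recomputed tag = 5724; claimed = 5724 → match.

valid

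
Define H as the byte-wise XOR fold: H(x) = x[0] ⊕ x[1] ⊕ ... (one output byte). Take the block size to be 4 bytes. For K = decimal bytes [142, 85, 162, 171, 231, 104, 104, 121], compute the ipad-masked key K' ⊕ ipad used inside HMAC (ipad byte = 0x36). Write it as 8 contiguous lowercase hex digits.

Key decimal bytes [142, 85, 162, 171, 231, 104, 104, 121] = 8e 55 a2 ab e7 68 68 79 is 8 bytes > B = 4, so hash it first: H(key) = 4c, then zero-pad to 4 bytes: K' = 4c 00 00 00.
XOR each byte with 0x36: 4c⊕36=7a, 00⊕36=36, 00⊕36=36, 00⊕36=36.

7a363636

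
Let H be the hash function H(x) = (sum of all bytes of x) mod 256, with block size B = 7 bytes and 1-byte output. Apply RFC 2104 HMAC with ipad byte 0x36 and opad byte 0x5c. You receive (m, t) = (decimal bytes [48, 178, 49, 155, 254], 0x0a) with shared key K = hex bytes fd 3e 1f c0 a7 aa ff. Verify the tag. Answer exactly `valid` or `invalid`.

valid

Key hex bytes fd 3e 1f c0 a7 aa ff is exactly B = 7 bytes: K' = fd 3e 1f c0 a7 aa ff.
K' ⊕ ipad = cb 08 29 f6 91 9c c9; K' ⊕ opad = a1 62 43 9c fb f6 a3.
Inner hash: sum = 203+8+41+246+145+156+201+48+178+49+155+254 = 1684; mod 256 = 148 → 94.
Outer hash (recomputed tag): sum = 161+98+67+156+251+246+163+148 = 1290; mod 256 = 10 → 0a.
Recomputed tag = 0a; claimed = 0a → match.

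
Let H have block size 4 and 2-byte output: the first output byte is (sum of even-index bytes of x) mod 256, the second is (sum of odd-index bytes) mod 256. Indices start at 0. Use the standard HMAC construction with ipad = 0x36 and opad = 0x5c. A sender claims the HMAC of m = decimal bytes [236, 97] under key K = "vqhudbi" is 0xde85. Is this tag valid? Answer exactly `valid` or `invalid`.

invalid

Key "vqhudbi" = 76 71 68 75 64 62 69 is 7 bytes > B = 4, so hash it first: H(key) = ab 48, then zero-pad to 4 bytes: K' = ab 48 00 00.
K' ⊕ ipad = 9d 7e 36 36; K' ⊕ opad = f7 14 5c 5c.
Inner hash: even-index sum = 447 mod 256 = 191; odd-index sum = 277 mod 256 = 21 → bf 15.
Outer hash (recomputed tag): even-index sum = 530 mod 256 = 18; odd-index sum = 133 mod 256 = 133 → 12 85.
Recomputed tag = 1285; claimed = de85 → mismatch.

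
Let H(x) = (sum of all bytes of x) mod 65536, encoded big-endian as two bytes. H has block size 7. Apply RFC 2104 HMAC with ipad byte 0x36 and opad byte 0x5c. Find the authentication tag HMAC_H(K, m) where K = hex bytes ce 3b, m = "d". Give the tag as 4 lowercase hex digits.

033e

Key hex bytes ce 3b is 2 bytes ≤ B = 7; zero-pad to 7 bytes: K' = ce 3b 00 00 00 00 00.
K' ⊕ ipad = f8 0d 36 36 36 36 36.  K' ⊕ opad = 92 67 5c 5c 5c 5c 5c.
Inner input = (K'⊕ipad) ∥ m = f8 0d 36 36 36 36 36 ∥ 64.
Inner hash: sum = 248+13+54+54+54+54+54+100 = 631 → 02 77.
Outer input = (K'⊕opad) ∥ inner = 92 67 5c 5c 5c 5c 5c ∥ 02 77.
Outer hash (tag): sum = 146+103+92+92+92+92+92+2+119 = 830 → 03 3e.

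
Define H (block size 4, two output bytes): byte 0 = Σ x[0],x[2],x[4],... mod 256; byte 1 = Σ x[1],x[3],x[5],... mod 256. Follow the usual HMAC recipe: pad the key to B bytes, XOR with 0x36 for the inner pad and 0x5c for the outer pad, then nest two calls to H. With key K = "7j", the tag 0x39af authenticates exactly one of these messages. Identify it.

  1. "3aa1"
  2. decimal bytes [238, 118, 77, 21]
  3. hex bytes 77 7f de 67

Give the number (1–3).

Key "7j" = 37 6a is 2 bytes ≤ B = 4; zero-pad to 4 bytes: K' = 37 6a 00 00.
K' ⊕ ipad = 01 5c 36 36; K' ⊕ opad = 6b 36 5c 5c.
m1: inner = H(01 5c 36 36 33 61 61 31) = cb 24; tag = H(6b 36 5c 5c cb 24) = 92b6
m2: inner = H(01 5c 36 36 ee 76 4d 15) = 72 1d; tag = H(6b 36 5c 5c 72 1d) = 39af ← matches
m3: inner = H(01 5c 36 36 77 7f de 67) = 8c 78; tag = H(6b 36 5c 5c 8c 78) = 530a

2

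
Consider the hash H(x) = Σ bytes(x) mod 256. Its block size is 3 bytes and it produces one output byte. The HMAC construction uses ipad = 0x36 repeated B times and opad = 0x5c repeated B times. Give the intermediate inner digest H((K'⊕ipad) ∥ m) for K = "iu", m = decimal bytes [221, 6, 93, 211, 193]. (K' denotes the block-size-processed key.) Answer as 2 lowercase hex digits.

Key "iu" = 69 75 is 2 bytes ≤ B = 3; zero-pad to 3 bytes: K' = 69 75 00.
K' ⊕ ipad = 5f 43 36.
Inner input = 5f 43 36 ∥ dd 06 5d d3 c1.
Inner hash: sum = 95+67+54+221+6+93+211+193 = 940; mod 256 = 172 → ac.

ac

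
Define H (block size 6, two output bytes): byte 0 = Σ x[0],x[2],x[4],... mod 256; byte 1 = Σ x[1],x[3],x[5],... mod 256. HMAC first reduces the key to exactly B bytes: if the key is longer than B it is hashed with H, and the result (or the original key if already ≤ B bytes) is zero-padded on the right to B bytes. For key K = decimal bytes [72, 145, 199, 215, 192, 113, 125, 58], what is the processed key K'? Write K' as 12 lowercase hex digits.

4c1300000000

|K| = 8 > B = 6, so first hash the key.
H(K): even-index sum = 588 mod 256 = 76; odd-index sum = 531 mod 256 = 19 → 4c 13.
Zero-pad H(K) = 4c 13 to 6 bytes: K' = 4c 13 00 00 00 00.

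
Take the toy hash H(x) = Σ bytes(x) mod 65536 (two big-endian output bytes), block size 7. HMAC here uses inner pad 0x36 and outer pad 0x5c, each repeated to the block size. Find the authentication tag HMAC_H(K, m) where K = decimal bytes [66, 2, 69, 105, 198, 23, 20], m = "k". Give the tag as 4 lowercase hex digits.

Key decimal bytes [66, 2, 69, 105, 198, 23, 20] = 42 02 45 69 c6 17 14 is exactly B = 7 bytes: K' = 42 02 45 69 c6 17 14.
K' ⊕ ipad = 74 34 73 5f f0 21 22.  K' ⊕ opad = 1e 5e 19 35 9a 4b 48.
Inner input = (K'⊕ipad) ∥ m = 74 34 73 5f f0 21 22 ∥ 6b.
Inner hash: sum = 116+52+115+95+240+33+34+107 = 792 → 03 18.
Outer input = (K'⊕opad) ∥ inner = 1e 5e 19 35 9a 4b 48 ∥ 03 18.
Outer hash (tag): sum = 30+94+25+53+154+75+72+3+24 = 530 → 02 12.

0212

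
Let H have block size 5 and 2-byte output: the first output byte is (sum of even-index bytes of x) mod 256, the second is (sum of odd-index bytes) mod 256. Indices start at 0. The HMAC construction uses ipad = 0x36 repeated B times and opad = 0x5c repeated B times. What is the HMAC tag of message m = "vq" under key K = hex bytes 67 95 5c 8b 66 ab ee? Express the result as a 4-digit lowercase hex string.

Key hex bytes 67 95 5c 8b 66 ab ee is 7 bytes > B = 5, so hash it first: H(key) = 17 cb, then zero-pad to 5 bytes: K' = 17 cb 00 00 00.
K' ⊕ ipad = 21 fd 36 36 36.  K' ⊕ opad = 4b 97 5c 5c 5c.
Inner input = (K'⊕ipad) ∥ m = 21 fd 36 36 36 ∥ 76 71.
Inner hash: even-index sum = 254 mod 256 = 254; odd-index sum = 425 mod 256 = 169 → fe a9.
Outer input = (K'⊕opad) ∥ inner = 4b 97 5c 5c 5c ∥ fe a9.
Outer hash (tag): even-index sum = 428 mod 256 = 172; odd-index sum = 497 mod 256 = 241 → ac f1.

acf1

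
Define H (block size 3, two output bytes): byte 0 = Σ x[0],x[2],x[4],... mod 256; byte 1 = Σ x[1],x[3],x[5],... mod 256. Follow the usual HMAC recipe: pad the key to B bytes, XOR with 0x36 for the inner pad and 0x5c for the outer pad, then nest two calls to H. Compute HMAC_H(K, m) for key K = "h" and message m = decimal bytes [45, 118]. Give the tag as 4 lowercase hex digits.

f366

Key "h" = 68 is 1 byte ≤ B = 3; zero-pad to 3 bytes: K' = 68 00 00.
K' ⊕ ipad = 5e 36 36.  K' ⊕ opad = 34 5c 5c.
Inner input = (K'⊕ipad) ∥ m = 5e 36 36 ∥ 2d 76.
Inner hash: even-index sum = 266 mod 256 = 10; odd-index sum = 99 mod 256 = 99 → 0a 63.
Outer input = (K'⊕opad) ∥ inner = 34 5c 5c ∥ 0a 63.
Outer hash (tag): even-index sum = 243 mod 256 = 243; odd-index sum = 102 mod 256 = 102 → f3 66.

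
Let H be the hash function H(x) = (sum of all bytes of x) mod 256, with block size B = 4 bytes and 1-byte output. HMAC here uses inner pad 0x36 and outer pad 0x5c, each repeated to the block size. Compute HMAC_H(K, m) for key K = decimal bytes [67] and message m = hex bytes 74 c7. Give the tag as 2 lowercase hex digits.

Key decimal bytes [67] = 43 is 1 byte ≤ B = 4; zero-pad to 4 bytes: K' = 43 00 00 00.
K' ⊕ ipad = 75 36 36 36.  K' ⊕ opad = 1f 5c 5c 5c.
Inner input = (K'⊕ipad) ∥ m = 75 36 36 36 ∥ 74 c7.
Inner hash: sum = 117+54+54+54+116+199 = 594; mod 256 = 82 → 52.
Outer input = (K'⊕opad) ∥ inner = 1f 5c 5c 5c ∥ 52.
Outer hash (tag): sum = 31+92+92+92+82 = 389; mod 256 = 133 → 85.

85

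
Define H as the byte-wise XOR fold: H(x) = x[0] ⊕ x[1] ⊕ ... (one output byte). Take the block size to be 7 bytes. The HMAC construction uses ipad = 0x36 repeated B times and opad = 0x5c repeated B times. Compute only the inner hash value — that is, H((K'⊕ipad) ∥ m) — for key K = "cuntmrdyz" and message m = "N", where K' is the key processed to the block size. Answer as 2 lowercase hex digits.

0c

Key "cuntmrdyz" = 63 75 6e 74 6d 72 64 79 7a is 9 bytes > B = 7, so hash it first: H(key) = 74, then zero-pad to 7 bytes: K' = 74 00 00 00 00 00 00.
K' ⊕ ipad = 42 36 36 36 36 36 36.
Inner input = 42 36 36 36 36 36 36 ∥ 4e.
Inner hash: XOR 42⊕36⊕36⊕36⊕36⊕36⊕36⊕4e = 0c.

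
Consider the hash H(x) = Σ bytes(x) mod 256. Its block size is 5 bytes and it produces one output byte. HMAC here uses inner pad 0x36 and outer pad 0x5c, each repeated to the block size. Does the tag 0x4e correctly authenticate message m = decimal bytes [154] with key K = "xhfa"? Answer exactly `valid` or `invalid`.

valid

Key "xhfa" = 78 68 66 61 is 4 bytes ≤ B = 5; zero-pad to 5 bytes: K' = 78 68 66 61 00.
K' ⊕ ipad = 4e 5e 50 57 36; K' ⊕ opad = 24 34 3a 3d 5c.
Inner hash: sum = 78+94+80+87+54+154 = 547; mod 256 = 35 → 23.
Outer hash (recomputed tag): sum = 36+52+58+61+92+35 = 334; mod 256 = 78 → 4e.
Recomputed tag = 4e; claimed = 4e → match.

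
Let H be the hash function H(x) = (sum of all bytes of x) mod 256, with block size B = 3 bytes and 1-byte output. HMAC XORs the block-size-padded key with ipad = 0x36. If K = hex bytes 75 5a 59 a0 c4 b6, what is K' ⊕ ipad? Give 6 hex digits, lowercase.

743636

Key hex bytes 75 5a 59 a0 c4 b6 is 6 bytes > B = 3, so hash it first: H(key) = 42, then zero-pad to 3 bytes: K' = 42 00 00.
XOR each byte with 0x36: 42⊕36=74, 00⊕36=36, 00⊕36=36.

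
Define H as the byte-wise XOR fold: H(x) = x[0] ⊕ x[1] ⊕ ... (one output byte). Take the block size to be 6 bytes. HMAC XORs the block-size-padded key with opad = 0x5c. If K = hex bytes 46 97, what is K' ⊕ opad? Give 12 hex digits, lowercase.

Key hex bytes 46 97 is 2 bytes ≤ B = 6; zero-pad to 6 bytes: K' = 46 97 00 00 00 00.
XOR each byte with 0x5c: 46⊕5c=1a, 97⊕5c=cb, 00⊕5c=5c, 00⊕5c=5c, 00⊕5c=5c, 00⊕5c=5c.

1acb5c5c5c5c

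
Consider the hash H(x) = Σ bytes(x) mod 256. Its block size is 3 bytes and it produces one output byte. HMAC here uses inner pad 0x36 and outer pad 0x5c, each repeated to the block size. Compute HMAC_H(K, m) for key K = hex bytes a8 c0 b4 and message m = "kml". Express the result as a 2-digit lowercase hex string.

d2

Key hex bytes a8 c0 b4 is exactly B = 3 bytes: K' = a8 c0 b4.
K' ⊕ ipad = 9e f6 82.  K' ⊕ opad = f4 9c e8.
Inner input = (K'⊕ipad) ∥ m = 9e f6 82 ∥ 6b 6d 6c.
Inner hash: sum = 158+246+130+107+109+108 = 858; mod 256 = 90 → 5a.
Outer input = (K'⊕opad) ∥ inner = f4 9c e8 ∥ 5a.
Outer hash (tag): sum = 244+156+232+90 = 722; mod 256 = 210 → d2.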